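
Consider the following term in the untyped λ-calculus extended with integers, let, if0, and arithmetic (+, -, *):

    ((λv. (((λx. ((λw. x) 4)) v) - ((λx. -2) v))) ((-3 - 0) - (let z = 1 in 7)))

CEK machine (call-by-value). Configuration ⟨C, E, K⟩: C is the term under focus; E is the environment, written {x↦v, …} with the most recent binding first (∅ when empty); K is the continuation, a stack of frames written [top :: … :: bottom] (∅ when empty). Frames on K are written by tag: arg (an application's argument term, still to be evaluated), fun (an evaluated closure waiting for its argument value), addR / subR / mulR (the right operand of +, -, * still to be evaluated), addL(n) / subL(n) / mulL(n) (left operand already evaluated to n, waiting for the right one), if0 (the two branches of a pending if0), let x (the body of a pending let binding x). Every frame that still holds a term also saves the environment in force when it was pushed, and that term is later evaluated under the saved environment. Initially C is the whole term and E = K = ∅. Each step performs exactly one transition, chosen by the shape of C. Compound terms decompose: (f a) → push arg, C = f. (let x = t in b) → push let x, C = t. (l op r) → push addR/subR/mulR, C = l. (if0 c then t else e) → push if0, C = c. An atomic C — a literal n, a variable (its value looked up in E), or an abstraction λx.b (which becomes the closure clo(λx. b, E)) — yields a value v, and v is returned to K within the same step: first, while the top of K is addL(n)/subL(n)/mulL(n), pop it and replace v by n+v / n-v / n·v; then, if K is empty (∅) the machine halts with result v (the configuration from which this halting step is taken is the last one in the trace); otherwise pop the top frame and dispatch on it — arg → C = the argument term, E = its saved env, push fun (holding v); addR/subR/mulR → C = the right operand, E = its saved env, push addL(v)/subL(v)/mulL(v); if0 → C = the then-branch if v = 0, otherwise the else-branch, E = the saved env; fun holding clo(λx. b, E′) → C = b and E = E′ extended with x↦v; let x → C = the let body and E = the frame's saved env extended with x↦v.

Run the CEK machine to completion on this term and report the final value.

t=0: ⟨C=((λv. (((λx. ((λw. x) 4)) v) - ((λx. -2) v))) ((-3 - 0) - (let z = 1 in 7))); E=∅; K=∅⟩
t=1: ⟨C=(λv. (((λx. ((λw. x) 4)) v) - ((λx. -2) v))); E=∅; K=[arg]⟩
t=2: ⟨C=((-3 - 0) - (let z = 1 in 7)); E=∅; K=[fun]⟩
t=3: ⟨C=(-3 - 0); E=∅; K=[subR :: fun]⟩
t=4: ⟨C=-3; E=∅; K=[subR :: subR :: fun]⟩
t=5: ⟨C=0; E=∅; K=[subL(-3) :: subR :: fun]⟩
t=6: ⟨C=(let z = 1 in 7); E=∅; K=[subL(-3) :: fun]⟩
t=7: ⟨C=1; E=∅; K=[let z :: subL(-3) :: fun]⟩
t=8: ⟨C=7; E={z↦1}; K=[subL(-3) :: fun]⟩
t=9: ⟨C=(((λx. ((λw. x) 4)) v) - ((λx. -2) v)); E={v↦-10}; K=∅⟩
t=10: ⟨C=((λx. ((λw. x) 4)) v); E={v↦-10}; K=[subR]⟩
t=11: ⟨C=(λx. ((λw. x) 4)); E={v↦-10}; K=[arg :: subR]⟩
t=12: ⟨C=v; E={v↦-10}; K=[fun :: subR]⟩
t=13: ⟨C=((λw. x) 4); E={x↦-10, v↦-10}; K=[subR]⟩
t=14: ⟨C=(λw. x); E={x↦-10, v↦-10}; K=[arg :: subR]⟩
t=15: ⟨C=4; E={x↦-10, v↦-10}; K=[fun :: subR]⟩
t=16: ⟨C=x; E={w↦4, x↦-10, v↦-10}; K=[subR]⟩
t=17: ⟨C=((λx. -2) v); E={v↦-10}; K=[subL(-10)]⟩
t=18: ⟨C=(λx. -2); E={v↦-10}; K=[arg :: subL(-10)]⟩
t=19: ⟨C=v; E={v↦-10}; K=[fun :: subL(-10)]⟩
t=20: ⟨C=-2; E={x↦-10, v↦-10}; K=[subL(-10)]⟩
→ final value -8

Answer: -8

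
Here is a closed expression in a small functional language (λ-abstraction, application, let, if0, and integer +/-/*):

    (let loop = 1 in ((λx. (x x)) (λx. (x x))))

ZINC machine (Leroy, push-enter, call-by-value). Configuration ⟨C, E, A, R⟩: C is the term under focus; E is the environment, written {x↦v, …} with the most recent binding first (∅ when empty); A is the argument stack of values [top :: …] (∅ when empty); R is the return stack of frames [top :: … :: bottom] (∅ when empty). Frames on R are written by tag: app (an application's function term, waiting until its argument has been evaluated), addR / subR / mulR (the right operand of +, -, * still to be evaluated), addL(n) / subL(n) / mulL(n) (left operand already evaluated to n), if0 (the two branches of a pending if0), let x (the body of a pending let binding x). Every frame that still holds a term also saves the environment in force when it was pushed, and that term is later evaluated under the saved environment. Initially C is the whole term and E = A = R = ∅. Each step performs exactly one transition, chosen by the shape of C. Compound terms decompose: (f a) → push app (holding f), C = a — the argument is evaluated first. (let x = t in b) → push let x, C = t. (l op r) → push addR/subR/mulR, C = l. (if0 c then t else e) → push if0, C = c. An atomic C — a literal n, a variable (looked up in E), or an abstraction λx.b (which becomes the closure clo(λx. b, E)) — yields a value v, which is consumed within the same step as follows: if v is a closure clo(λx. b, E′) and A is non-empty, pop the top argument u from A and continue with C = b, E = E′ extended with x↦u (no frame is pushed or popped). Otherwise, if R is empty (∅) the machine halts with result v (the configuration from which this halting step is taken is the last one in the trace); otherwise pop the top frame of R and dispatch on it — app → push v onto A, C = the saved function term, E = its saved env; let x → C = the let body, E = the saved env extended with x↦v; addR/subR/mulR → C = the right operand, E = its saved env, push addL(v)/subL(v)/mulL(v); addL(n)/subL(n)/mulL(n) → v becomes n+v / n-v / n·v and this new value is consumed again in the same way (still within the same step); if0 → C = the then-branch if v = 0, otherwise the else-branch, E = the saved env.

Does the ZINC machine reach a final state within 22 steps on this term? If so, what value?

Answer: DIVERGES (no final state within 22 steps)

Execution trace:
0. [C=(let loop = 1 in ((λx. (x x)) (λx. (x x)))) | E=∅ | A=∅ | R=∅]
1. [C=1 | E=∅ | A=∅ | R=[let loop]]
2. [C=((λx. (x x)) (λx. (x x))) | E={loop↦1} | A=∅ | R=∅]
3. [C=(λx. (x x)) | E={loop↦1} | A=∅ | R=[app]]
4. [C=(λx. (x x)) | E={loop↦1} | A=[clo(λx. (x x), {loop↦1})] | R=∅]
5. [C=(x x) | E={x↦clo(λx. (x x), {loop↦1}), loop↦1} | A=∅ | R=∅]
6. [C=x | E={x↦clo(λx. (x x), {loop↦1}), loop↦1} | A=∅ | R=[app]]
7. [C=x | E={x↦clo(λx. (x x), {loop↦1}), loop↦1} | A=[clo(λx. (x x), {loop↦1})] | R=∅]
… configuration repeats with period 3 (steps 5–7 recur indefinitely) …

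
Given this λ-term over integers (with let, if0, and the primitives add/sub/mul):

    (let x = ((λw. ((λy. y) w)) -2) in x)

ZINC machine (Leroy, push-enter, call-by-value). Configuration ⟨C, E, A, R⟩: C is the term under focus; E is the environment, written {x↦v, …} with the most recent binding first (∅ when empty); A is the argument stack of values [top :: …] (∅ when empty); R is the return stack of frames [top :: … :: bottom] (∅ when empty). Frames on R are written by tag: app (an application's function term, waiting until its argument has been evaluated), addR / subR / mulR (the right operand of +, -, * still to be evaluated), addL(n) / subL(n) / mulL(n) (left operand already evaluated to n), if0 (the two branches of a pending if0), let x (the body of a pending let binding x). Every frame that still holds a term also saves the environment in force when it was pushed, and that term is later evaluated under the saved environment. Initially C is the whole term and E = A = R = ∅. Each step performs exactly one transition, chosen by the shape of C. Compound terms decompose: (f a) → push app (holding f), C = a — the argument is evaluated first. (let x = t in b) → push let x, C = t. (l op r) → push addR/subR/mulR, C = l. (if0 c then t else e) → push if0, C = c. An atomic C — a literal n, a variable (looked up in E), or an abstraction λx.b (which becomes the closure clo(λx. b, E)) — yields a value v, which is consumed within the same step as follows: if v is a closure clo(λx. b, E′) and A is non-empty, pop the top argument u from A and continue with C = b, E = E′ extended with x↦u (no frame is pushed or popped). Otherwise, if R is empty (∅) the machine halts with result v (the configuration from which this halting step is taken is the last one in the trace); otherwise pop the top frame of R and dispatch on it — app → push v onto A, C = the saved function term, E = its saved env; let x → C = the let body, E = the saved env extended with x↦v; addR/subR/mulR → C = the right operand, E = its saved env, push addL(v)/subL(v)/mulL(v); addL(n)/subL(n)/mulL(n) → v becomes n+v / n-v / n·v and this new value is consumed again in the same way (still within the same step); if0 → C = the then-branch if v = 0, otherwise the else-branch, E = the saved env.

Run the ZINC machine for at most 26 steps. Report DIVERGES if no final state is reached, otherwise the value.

Answer: -2

Derivation:
step 0: ⟨C=(let x = ((λw. ((λy. y) w)) -2) in x); E=∅; A=∅; R=∅⟩
step 1: ⟨C=((λw. ((λy. y) w)) -2); E=∅; A=∅; R=[let x]⟩
step 2: ⟨C=-2; E=∅; A=∅; R=[app :: let x]⟩
step 3: ⟨C=(λw. ((λy. y) w)); E=∅; A=[-2]; R=[let x]⟩
step 4: ⟨C=((λy. y) w); E={w↦-2}; A=∅; R=[let x]⟩
step 5: ⟨C=w; E={w↦-2}; A=∅; R=[app :: let x]⟩
step 6: ⟨C=(λy. y); E={w↦-2}; A=[-2]; R=[let x]⟩
step 7: ⟨C=y; E={y↦-2, w↦-2}; A=∅; R=[let x]⟩
step 8: ⟨C=x; E={x↦-2}; A=∅; R=∅⟩
→ final value -2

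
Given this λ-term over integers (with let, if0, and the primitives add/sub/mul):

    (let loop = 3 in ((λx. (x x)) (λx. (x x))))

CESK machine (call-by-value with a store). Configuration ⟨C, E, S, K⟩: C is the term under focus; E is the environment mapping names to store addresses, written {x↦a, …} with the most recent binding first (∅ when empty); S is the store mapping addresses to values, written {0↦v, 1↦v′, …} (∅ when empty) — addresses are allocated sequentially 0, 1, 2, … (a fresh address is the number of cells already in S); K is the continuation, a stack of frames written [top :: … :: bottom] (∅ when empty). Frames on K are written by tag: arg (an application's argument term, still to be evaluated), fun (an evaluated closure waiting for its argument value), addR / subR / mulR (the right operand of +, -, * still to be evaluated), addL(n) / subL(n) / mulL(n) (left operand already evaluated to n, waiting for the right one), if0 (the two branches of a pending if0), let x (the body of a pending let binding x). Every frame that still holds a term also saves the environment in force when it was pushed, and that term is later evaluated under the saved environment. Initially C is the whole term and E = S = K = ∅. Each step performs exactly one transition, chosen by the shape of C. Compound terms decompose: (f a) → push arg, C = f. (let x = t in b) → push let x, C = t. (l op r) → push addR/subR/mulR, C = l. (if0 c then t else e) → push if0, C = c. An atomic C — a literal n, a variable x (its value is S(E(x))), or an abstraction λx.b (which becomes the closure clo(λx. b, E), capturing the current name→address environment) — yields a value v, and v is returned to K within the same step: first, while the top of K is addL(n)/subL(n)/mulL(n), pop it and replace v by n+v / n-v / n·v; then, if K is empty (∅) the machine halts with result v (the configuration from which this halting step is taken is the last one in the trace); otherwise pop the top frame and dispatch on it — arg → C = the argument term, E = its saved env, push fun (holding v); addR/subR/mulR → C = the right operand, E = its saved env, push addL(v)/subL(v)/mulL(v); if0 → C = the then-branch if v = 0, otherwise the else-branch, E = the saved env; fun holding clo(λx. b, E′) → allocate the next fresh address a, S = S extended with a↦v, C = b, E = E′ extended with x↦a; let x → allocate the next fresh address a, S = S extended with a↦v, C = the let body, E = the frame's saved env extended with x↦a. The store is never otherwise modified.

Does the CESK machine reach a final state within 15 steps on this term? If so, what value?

step 0: <C=(let loop = 3 in ((λx. (x x)) (λx. (x x)))), E=∅, S=∅, K=∅>
step 1: <C=3, E=∅, S=∅, K=[let loop]>
step 2: <C=((λx. (x x)) (λx. (x x))), E={loop↦0}, S={0↦3}, K=∅>
step 3: <C=(λx. (x x)), E={loop↦0}, S={0↦3}, K=[arg]>
step 4: <C=(λx. (x x)), E={loop↦0}, S={0↦3}, K=[fun]>
step 5: <C=(x x), E={x↦1, loop↦0}, S={0↦3, 1↦clo(λx. (x x), {loop↦0})}, K=∅>
step 6: <C=x, E={x↦1, loop↦0}, S={0↦3, 1↦clo(λx. (x x), {loop↦0})}, K=[arg]>
step 7: <C=x, E={x↦1, loop↦0}, S={0↦3, 1↦clo(λx. (x x), {loop↦0})}, K=[fun]>
step 8: <C=(x x), E={x↦2, loop↦0}, S={0↦3, 1↦clo(λx. (x x), {loop↦0}), 2↦clo(λx. (x x), {loop↦0})}, K=∅>
step 9: <C=x, E={x↦2, loop↦0}, S={0↦3, 1↦clo(λx. (x x), {loop↦0}), 2↦clo(λx. (x x), {loop↦0})}, K=[arg]>
step 10: <C=x, E={x↦2, loop↦0}, S={0↦3, 1↦clo(λx. (x x), {loop↦0}), 2↦clo(λx. (x x), {loop↦0})}, K=[fun]>
step 11: <C=(x x), E={x↦3, loop↦0}, S={0↦3, 1↦clo(λx. (x x), {loop↦0}), 2↦clo(λx. (x x), {loop↦0}), 3↦clo(λx. (x x), {loop↦0})}, K=∅>
step 12: <C=x, E={x↦3, loop↦0}, S={0↦3, 1↦clo(λx. (x x), {loop↦0}), 2↦clo(λx. (x x), {loop↦0}), 3↦clo(λx. (x x), {loop↦0})}, K=[arg]>
step 13: <C=x, E={x↦3, loop↦0}, S={0↦3, 1↦clo(λx. (x x), {loop↦0}), 2↦clo(λx. (x x), {loop↦0}), 3↦clo(λx. (x x), {loop↦0})}, K=[fun]>
step 14: <C=(x x), E={x↦4, loop↦0}, S={0↦3, 1↦clo(λx. (x x), {loop↦0}), 2↦clo(λx. (x x), {loop↦0}), 3↦clo(λx. (x x), {loop↦0}), 4↦clo(λx. (x x), {loop↦0})}, K=∅>
step 15: <C=x, E={x↦4, loop↦0}, S={0↦3, 1↦clo(λx. (x x), {loop↦0}), 2↦clo(λx. (x x), {loop↦0}), 3↦clo(λx. (x x), {loop↦0}), 4↦clo(λx. (x x), {loop↦0})}, K=[arg]>
→ 15 transitions taken and the configuration is still not final: no result within 15 steps

Answer: DIVERGES (no final state within 15 steps)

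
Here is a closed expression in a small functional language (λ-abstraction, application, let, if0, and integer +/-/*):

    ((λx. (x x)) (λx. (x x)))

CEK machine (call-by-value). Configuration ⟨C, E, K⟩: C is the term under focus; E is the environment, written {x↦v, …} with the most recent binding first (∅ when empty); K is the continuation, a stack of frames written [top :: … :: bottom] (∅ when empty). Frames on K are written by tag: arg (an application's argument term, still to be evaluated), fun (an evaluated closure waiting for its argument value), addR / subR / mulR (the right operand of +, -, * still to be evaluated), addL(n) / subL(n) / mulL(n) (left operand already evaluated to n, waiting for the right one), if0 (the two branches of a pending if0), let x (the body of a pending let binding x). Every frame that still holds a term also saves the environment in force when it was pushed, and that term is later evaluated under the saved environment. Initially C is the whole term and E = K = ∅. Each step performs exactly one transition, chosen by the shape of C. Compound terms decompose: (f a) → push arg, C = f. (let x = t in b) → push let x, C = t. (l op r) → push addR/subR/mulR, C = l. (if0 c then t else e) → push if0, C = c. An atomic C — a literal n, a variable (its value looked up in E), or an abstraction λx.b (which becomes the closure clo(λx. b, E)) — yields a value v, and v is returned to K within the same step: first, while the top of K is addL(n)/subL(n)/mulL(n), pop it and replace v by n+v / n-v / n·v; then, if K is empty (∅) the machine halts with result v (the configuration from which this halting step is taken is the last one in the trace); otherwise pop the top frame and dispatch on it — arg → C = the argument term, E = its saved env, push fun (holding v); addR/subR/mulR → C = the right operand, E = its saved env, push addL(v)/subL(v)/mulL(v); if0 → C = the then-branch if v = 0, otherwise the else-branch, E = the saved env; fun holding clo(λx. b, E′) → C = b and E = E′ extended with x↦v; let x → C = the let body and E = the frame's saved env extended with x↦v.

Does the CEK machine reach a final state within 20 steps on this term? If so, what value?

Answer: DIVERGES (no final state within 20 steps)

Derivation:
[0] ⟨C=((λx. (x x)) (λx. (x x))); E=∅; K=∅⟩
[1] ⟨C=(λx. (x x)); E=∅; K=[arg]⟩
[2] ⟨C=(λx. (x x)); E=∅; K=[fun]⟩
[3] ⟨C=(x x); E={x↦clo(λx. (x x), ∅)}; K=∅⟩
[4] ⟨C=x; E={x↦clo(λx. (x x), ∅)}; K=[arg]⟩
[5] ⟨C=x; E={x↦clo(λx. (x x), ∅)}; K=[fun]⟩
… configuration repeats with period 3 (steps 3–5 recur indefinitely) …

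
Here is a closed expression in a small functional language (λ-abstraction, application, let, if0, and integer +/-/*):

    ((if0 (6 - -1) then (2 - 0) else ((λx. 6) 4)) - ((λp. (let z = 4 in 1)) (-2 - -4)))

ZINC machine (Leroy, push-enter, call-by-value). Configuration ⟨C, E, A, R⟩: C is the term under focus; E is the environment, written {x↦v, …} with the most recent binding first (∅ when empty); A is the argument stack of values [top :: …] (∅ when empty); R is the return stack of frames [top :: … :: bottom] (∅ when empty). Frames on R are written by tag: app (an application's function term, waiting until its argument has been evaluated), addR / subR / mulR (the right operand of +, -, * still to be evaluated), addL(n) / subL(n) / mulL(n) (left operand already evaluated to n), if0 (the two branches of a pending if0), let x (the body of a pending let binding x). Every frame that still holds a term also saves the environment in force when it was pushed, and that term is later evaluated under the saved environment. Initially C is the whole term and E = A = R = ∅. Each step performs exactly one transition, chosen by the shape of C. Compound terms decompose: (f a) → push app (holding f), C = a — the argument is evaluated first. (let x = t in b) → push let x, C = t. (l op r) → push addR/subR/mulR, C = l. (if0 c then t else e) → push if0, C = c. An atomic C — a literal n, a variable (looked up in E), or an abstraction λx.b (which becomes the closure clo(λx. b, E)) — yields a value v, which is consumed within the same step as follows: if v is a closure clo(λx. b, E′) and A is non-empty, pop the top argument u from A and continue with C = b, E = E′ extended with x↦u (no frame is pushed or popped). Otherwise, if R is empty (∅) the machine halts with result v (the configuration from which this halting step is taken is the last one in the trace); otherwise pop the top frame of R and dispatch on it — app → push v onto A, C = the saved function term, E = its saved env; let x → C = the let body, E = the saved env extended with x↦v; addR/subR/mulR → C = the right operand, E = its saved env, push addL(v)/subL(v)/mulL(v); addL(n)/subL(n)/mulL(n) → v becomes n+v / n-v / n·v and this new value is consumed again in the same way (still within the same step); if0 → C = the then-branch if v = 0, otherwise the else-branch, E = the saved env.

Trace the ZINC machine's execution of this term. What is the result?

Answer: 5

Machine steps:
[0] ⟨C=((if0 (6 - -1) then (2 - 0) else ((λx. 6) 4)) - ((λp. (let z = 4 in 1)) (-2 - -4))); E=∅; A=∅; R=∅⟩
[1] ⟨C=(if0 (6 - -1) then (2 - 0) else ((λx. 6) 4)); E=∅; A=∅; R=[subR]⟩
[2] ⟨C=(6 - -1); E=∅; A=∅; R=[if0 :: subR]⟩
[3] ⟨C=6; E=∅; A=∅; R=[subR :: if0 :: subR]⟩
[4] ⟨C=-1; E=∅; A=∅; R=[subL(6) :: if0 :: subR]⟩
[5] ⟨C=((λx. 6) 4); E=∅; A=∅; R=[subR]⟩
[6] ⟨C=4; E=∅; A=∅; R=[app :: subR]⟩
[7] ⟨C=(λx. 6); E=∅; A=[4]; R=[subR]⟩
[8] ⟨C=6; E={x↦4}; A=∅; R=[subR]⟩
[9] ⟨C=((λp. (let z = 4 in 1)) (-2 - -4)); E=∅; A=∅; R=[subL(6)]⟩
[10] ⟨C=(-2 - -4); E=∅; A=∅; R=[app :: subL(6)]⟩
[11] ⟨C=-2; E=∅; A=∅; R=[subR :: app :: subL(6)]⟩
[12] ⟨C=-4; E=∅; A=∅; R=[subL(-2) :: app :: subL(6)]⟩
[13] ⟨C=(λp. (let z = 4 in 1)); E=∅; A=[2]; R=[subL(6)]⟩
[14] ⟨C=(let z = 4 in 1); E={p↦2}; A=∅; R=[subL(6)]⟩
[15] ⟨C=4; E={p↦2}; A=∅; R=[let z :: subL(6)]⟩
[16] ⟨C=1; E={z↦4, p↦2}; A=∅; R=[subL(6)]⟩
→ final value 5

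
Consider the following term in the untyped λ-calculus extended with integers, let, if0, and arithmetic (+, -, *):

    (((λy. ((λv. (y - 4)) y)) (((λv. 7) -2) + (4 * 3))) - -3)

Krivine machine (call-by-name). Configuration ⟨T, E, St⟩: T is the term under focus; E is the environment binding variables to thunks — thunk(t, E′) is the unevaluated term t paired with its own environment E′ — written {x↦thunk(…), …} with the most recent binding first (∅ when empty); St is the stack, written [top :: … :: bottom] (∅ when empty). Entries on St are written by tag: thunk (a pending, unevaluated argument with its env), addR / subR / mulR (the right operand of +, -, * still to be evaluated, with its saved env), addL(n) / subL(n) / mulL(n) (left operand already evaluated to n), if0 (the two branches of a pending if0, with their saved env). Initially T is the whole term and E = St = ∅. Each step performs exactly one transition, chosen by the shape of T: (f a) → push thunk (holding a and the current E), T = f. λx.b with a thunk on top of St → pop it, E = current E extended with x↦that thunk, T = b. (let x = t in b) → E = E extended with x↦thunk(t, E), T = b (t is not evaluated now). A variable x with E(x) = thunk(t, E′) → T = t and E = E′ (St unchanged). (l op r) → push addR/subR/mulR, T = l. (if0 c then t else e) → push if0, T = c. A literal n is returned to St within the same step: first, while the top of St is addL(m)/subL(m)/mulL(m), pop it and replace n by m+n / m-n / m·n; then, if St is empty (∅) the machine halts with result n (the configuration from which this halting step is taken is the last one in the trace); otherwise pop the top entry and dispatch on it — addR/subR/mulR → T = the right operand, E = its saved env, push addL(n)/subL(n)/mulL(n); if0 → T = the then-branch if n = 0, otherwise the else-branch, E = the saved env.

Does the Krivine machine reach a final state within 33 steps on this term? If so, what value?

Answer: 18

Machine steps:
t=0: ⟨T=(((λy. ((λv. (y - 4)) y)) (((λv. 7) -2) + (4 * 3))) - -3); E=∅; St=∅⟩
t=1: ⟨T=((λy. ((λv. (y - 4)) y)) (((λv. 7) -2) + (4 * 3))); E=∅; St=[subR]⟩
t=2: ⟨T=(λy. ((λv. (y - 4)) y)); E=∅; St=[thunk :: subR]⟩
t=3: ⟨T=((λv. (y - 4)) y); E={y↦thunk((((λv. 7) -2) + (4 * 3)), ∅)}; St=[subR]⟩
t=4: ⟨T=(λv. (y - 4)); E={y↦thunk((((λv. 7) -2) + (4 * 3)), ∅)}; St=[thunk :: subR]⟩
t=5: ⟨T=(y - 4); E={v↦thunk(y, {y↦thunk((((λv. 7) -2) + (4 * 3)), ∅)}), y↦thunk((((λv. 7) -2) + (4 * 3)), ∅)}; St=[subR]⟩
t=6: ⟨T=y; E={v↦thunk(y, {y↦thunk((((λv. 7) -2) + (4 * 3)), ∅)}), y↦thunk((((λv. 7) -2) + (4 * 3)), ∅)}; St=[subR :: subR]⟩
t=7: ⟨T=(((λv. 7) -2) + (4 * 3)); E=∅; St=[subR :: subR]⟩
t=8: ⟨T=((λv. 7) -2); E=∅; St=[addR :: subR :: subR]⟩
t=9: ⟨T=(λv. 7); E=∅; St=[thunk :: addR :: subR :: subR]⟩
t=10: ⟨T=7; E={v↦thunk(-2, ∅)}; St=[addR :: subR :: subR]⟩
t=11: ⟨T=(4 * 3); E=∅; St=[addL(7) :: subR :: subR]⟩
t=12: ⟨T=4; E=∅; St=[mulR :: addL(7) :: subR :: subR]⟩
t=13: ⟨T=3; E=∅; St=[mulL(4) :: addL(7) :: subR :: subR]⟩
t=14: ⟨T=4; E={v↦thunk(y, {y↦thunk((((λv. 7) -2) + (4 * 3)), ∅)}), y↦thunk((((λv. 7) -2) + (4 * 3)), ∅)}; St=[subL(19) :: subR]⟩
t=15: ⟨T=-3; E=∅; St=[subL(15)]⟩
→ final value 18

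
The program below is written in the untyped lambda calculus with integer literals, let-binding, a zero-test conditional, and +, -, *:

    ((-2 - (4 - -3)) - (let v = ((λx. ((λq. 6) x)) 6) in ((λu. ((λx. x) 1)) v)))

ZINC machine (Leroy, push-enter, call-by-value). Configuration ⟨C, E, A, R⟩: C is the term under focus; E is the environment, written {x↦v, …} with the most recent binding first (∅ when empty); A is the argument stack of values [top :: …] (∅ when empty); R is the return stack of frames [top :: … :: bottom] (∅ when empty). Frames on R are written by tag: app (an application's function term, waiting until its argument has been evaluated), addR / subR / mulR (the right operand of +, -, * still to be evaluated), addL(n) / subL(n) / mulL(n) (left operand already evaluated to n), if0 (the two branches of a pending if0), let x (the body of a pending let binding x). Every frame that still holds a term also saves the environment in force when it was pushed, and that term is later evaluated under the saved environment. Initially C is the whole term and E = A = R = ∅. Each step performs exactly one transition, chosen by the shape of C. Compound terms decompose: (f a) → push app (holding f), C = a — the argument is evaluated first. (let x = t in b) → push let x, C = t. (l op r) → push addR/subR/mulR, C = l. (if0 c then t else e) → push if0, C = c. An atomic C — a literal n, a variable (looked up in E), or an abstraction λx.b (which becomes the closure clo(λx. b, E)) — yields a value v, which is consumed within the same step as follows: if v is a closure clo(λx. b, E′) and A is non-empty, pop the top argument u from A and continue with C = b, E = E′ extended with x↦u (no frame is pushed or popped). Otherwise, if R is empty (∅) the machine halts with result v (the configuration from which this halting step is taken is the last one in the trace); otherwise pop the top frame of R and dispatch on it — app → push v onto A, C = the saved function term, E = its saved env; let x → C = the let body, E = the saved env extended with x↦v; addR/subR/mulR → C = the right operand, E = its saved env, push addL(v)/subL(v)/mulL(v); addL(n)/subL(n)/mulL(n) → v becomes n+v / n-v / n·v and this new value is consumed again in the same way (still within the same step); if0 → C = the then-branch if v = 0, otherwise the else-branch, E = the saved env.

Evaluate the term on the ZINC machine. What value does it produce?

Answer: -10

Derivation:
t=0: [C=((-2 - (4 - -3)) - (let v = ((λx. ((λq. 6) x)) 6) in ((λu. ((λx. x) 1)) v))) | E=∅ | A=∅ | R=∅]
t=1: [C=(-2 - (4 - -3)) | E=∅ | A=∅ | R=[subR]]
t=2: [C=-2 | E=∅ | A=∅ | R=[subR :: subR]]
t=3: [C=(4 - -3) | E=∅ | A=∅ | R=[subL(-2) :: subR]]
t=4: [C=4 | E=∅ | A=∅ | R=[subR :: subL(-2) :: subR]]
t=5: [C=-3 | E=∅ | A=∅ | R=[subL(4) :: subL(-2) :: subR]]
t=6: [C=(let v = ((λx. ((λq. 6) x)) 6) in ((λu. ((λx. x) 1)) v)) | E=∅ | A=∅ | R=[subL(-9)]]
t=7: [C=((λx. ((λq. 6) x)) 6) | E=∅ | A=∅ | R=[let v :: subL(-9)]]
t=8: [C=6 | E=∅ | A=∅ | R=[app :: let v :: subL(-9)]]
t=9: [C=(λx. ((λq. 6) x)) | E=∅ | A=[6] | R=[let v :: subL(-9)]]
t=10: [C=((λq. 6) x) | E={x↦6} | A=∅ | R=[let v :: subL(-9)]]
t=11: [C=x | E={x↦6} | A=∅ | R=[app :: let v :: subL(-9)]]
t=12: [C=(λq. 6) | E={x↦6} | A=[6] | R=[let v :: subL(-9)]]
t=13: [C=6 | E={q↦6, x↦6} | A=∅ | R=[let v :: subL(-9)]]
t=14: [C=((λu. ((λx. x) 1)) v) | E={v↦6} | A=∅ | R=[subL(-9)]]
t=15: [C=v | E={v↦6} | A=∅ | R=[app :: subL(-9)]]
t=16: [C=(λu. ((λx. x) 1)) | E={v↦6} | A=[6] | R=[subL(-9)]]
t=17: [C=((λx. x) 1) | E={u↦6, v↦6} | A=∅ | R=[subL(-9)]]
t=18: [C=1 | E={u↦6, v↦6} | A=∅ | R=[app :: subL(-9)]]
t=19: [C=(λx. x) | E={u↦6, v↦6} | A=[1] | R=[subL(-9)]]
t=20: [C=x | E={x↦1, u↦6, v↦6} | A=∅ | R=[subL(-9)]]
→ final value -10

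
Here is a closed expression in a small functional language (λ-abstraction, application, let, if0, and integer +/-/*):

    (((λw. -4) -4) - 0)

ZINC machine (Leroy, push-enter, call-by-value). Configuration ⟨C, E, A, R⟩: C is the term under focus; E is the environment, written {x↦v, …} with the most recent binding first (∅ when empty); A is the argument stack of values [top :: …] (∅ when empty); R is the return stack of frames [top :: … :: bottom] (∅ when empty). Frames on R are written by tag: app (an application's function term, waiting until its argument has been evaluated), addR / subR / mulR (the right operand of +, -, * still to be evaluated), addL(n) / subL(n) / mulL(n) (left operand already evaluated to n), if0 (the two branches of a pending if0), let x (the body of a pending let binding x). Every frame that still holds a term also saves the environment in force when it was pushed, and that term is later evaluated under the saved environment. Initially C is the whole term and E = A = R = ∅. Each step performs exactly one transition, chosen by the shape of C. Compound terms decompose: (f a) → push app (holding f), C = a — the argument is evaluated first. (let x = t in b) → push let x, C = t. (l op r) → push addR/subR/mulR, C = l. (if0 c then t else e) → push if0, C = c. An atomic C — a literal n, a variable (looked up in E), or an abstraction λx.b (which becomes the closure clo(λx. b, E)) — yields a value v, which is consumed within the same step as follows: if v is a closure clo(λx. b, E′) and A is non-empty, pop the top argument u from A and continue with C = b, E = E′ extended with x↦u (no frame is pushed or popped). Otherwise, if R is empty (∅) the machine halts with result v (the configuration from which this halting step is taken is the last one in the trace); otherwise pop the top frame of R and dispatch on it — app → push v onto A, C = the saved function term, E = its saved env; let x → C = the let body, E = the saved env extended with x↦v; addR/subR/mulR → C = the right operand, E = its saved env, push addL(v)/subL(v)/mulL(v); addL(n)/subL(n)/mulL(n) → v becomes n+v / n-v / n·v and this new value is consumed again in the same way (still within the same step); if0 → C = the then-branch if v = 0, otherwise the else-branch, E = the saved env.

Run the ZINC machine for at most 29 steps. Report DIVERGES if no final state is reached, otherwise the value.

t=0: ⟨C=(((λw. -4) -4) - 0); E=∅; A=∅; R=∅⟩
t=1: ⟨C=((λw. -4) -4); E=∅; A=∅; R=[subR]⟩
t=2: ⟨C=-4; E=∅; A=∅; R=[app :: subR]⟩
t=3: ⟨C=(λw. -4); E=∅; A=[-4]; R=[subR]⟩
t=4: ⟨C=-4; E={w↦-4}; A=∅; R=[subR]⟩
t=5: ⟨C=0; E=∅; A=∅; R=[subL(-4)]⟩
→ final value -4

Answer: -4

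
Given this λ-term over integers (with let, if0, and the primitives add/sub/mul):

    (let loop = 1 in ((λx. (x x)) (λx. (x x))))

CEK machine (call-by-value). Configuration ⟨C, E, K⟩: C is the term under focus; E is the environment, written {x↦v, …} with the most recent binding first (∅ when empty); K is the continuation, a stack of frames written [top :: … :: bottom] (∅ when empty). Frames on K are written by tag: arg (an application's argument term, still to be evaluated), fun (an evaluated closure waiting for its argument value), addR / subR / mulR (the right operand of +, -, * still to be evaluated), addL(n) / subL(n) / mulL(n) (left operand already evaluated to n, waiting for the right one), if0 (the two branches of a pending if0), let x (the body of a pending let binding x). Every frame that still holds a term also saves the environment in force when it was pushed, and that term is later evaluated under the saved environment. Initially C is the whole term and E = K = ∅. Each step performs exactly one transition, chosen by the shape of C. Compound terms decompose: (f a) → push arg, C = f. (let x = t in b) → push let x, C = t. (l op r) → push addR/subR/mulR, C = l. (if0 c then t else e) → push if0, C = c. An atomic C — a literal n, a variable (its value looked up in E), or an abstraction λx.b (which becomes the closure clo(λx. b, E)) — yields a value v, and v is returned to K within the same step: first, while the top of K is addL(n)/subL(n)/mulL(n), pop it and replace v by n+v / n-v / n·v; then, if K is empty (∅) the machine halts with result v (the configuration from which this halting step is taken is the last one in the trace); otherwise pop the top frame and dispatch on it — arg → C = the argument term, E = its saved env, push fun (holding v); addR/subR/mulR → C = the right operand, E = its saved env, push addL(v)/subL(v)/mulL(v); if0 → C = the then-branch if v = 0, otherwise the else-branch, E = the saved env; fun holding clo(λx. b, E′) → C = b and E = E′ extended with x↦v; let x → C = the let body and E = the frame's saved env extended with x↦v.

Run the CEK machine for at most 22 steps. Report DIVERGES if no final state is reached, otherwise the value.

Answer: DIVERGES (no final state within 22 steps)

Derivation:
[0] <C=(let loop = 1 in ((λx. (x x)) (λx. (x x)))), E=∅, K=∅>
[1] <C=1, E=∅, K=[let loop]>
[2] <C=((λx. (x x)) (λx. (x x))), E={loop↦1}, K=∅>
[3] <C=(λx. (x x)), E={loop↦1}, K=[arg]>
[4] <C=(λx. (x x)), E={loop↦1}, K=[fun]>
[5] <C=(x x), E={x↦clo(λx. (x x), {loop↦1}), loop↦1}, K=∅>
[6] <C=x, E={x↦clo(λx. (x x), {loop↦1}), loop↦1}, K=[arg]>
[7] <C=x, E={x↦clo(λx. (x x), {loop↦1}), loop↦1}, K=[fun]>
… configuration repeats with period 3 (steps 5–7 recur indefinitely) …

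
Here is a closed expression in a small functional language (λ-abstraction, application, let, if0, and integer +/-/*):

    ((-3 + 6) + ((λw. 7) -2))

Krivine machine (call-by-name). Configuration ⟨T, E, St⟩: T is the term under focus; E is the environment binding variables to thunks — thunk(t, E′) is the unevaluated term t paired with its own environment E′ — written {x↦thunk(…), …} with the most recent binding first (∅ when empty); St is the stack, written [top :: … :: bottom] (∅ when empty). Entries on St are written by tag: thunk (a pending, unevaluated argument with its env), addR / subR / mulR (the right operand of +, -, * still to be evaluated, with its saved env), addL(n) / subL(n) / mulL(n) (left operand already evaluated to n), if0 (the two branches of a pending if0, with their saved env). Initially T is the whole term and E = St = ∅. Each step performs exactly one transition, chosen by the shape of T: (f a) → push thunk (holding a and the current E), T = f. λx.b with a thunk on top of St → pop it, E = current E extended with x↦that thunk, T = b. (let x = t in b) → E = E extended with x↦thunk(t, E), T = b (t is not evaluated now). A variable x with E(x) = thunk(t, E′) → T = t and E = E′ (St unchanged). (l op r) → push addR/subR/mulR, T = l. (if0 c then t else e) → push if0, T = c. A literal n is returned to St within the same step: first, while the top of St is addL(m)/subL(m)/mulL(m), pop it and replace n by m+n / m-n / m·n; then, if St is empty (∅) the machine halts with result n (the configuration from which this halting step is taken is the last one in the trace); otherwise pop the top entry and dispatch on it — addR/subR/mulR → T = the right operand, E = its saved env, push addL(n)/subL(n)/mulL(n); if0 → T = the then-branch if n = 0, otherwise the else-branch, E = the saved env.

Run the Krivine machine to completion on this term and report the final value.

[0] <T=((-3 + 6) + ((λw. 7) -2)), E=∅, St=∅>
[1] <T=(-3 + 6), E=∅, St=[addR]>
[2] <T=-3, E=∅, St=[addR :: addR]>
[3] <T=6, E=∅, St=[addL(-3) :: addR]>
[4] <T=((λw. 7) -2), E=∅, St=[addL(3)]>
[5] <T=(λw. 7), E=∅, St=[thunk :: addL(3)]>
[6] <T=7, E={w↦thunk(-2, ∅)}, St=[addL(3)]>
→ final value 10

Answer: 10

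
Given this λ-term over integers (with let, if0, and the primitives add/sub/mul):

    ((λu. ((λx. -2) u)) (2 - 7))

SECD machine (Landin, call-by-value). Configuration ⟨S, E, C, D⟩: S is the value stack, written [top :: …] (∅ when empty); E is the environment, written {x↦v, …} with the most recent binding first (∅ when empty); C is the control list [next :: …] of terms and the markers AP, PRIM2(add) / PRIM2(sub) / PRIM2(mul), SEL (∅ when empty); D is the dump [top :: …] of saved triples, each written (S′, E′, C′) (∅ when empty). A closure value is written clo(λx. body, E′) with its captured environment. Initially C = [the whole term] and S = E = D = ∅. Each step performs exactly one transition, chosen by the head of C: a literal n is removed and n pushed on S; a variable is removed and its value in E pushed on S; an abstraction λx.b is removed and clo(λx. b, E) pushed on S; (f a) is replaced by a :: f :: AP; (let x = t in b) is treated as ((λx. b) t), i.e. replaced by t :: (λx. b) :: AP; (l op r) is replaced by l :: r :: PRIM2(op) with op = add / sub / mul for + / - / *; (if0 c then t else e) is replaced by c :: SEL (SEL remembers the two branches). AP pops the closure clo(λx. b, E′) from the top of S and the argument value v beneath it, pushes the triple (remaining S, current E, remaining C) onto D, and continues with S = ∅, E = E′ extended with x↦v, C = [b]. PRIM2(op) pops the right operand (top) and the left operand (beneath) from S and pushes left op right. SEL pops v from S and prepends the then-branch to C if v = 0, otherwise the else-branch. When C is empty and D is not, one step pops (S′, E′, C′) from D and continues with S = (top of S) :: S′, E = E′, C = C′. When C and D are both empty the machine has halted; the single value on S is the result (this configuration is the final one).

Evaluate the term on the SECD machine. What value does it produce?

step 0: <S=∅, E=∅, C=[((λu. ((λx. -2) u)) (2 - 7))], D=∅>
step 1: <S=∅, E=∅, C=[(2 - 7) :: (λu. ((λx. -2) u)) :: AP], D=∅>
step 2: <S=∅, E=∅, C=[2 :: 7 :: PRIM2(sub) :: (λu. ((λx. -2) u)) :: AP], D=∅>
step 3: <S=[2], E=∅, C=[7 :: PRIM2(sub) :: (λu. ((λx. -2) u)) :: AP], D=∅>
step 4: <S=[7 :: 2], E=∅, C=[PRIM2(sub) :: (λu. ((λx. -2) u)) :: AP], D=∅>
step 5: <S=[-5], E=∅, C=[(λu. ((λx. -2) u)) :: AP], D=∅>
step 6: <S=[clo(λu. ((λx. -2) u), ∅) :: -5], E=∅, C=[AP], D=∅>
step 7: <S=∅, E={u↦-5}, C=[((λx. -2) u)], D=[(∅, ∅, ∅)]>
step 8: <S=∅, E={u↦-5}, C=[u :: (λx. -2) :: AP], D=[(∅, ∅, ∅)]>
step 9: <S=[-5], E={u↦-5}, C=[(λx. -2) :: AP], D=[(∅, ∅, ∅)]>
step 10: <S=[clo(λx. -2, {u↦-5}) :: -5], E={u↦-5}, C=[AP], D=[(∅, ∅, ∅)]>
step 11: <S=∅, E={x↦-5, u↦-5}, C=[-2], D=[(∅, {u↦-5}, ∅) :: (∅, ∅, ∅)]>
step 12: <S=[-2], E={x↦-5, u↦-5}, C=∅, D=[(∅, {u↦-5}, ∅) :: (∅, ∅, ∅)]>
step 13: <S=[-2], E={u↦-5}, C=∅, D=[(∅, ∅, ∅)]>
step 14: <S=[-2], E=∅, C=∅, D=∅>
→ final value -2

Answer: -2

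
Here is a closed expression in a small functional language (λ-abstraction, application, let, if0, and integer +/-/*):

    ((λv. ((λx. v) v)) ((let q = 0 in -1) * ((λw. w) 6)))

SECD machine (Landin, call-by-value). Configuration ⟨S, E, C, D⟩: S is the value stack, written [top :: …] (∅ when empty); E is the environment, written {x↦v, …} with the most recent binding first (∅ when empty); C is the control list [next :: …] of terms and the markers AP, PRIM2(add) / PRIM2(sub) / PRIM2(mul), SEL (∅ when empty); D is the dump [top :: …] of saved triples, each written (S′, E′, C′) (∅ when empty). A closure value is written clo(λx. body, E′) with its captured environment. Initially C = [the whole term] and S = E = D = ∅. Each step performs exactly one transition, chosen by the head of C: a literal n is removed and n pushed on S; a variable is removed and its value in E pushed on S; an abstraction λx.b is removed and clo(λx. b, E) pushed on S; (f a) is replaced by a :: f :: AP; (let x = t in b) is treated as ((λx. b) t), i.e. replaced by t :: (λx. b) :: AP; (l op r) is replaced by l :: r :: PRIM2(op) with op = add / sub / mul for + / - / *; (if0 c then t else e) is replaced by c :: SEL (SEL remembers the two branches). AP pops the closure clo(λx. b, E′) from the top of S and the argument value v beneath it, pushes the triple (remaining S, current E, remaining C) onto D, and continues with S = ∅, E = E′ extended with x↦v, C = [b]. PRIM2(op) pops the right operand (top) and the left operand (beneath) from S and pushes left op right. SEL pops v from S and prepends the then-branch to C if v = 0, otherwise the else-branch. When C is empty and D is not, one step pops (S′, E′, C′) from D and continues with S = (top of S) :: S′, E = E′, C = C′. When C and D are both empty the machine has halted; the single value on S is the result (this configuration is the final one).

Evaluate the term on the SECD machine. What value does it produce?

[0] [S=∅ | E=∅ | C=[((λv. ((λx. v) v)) ((let q = 0 in -1) * ((λw. w) 6)))] | D=∅]
[1] [S=∅ | E=∅ | C=[((let q = 0 in -1) * ((λw. w) 6)) :: (λv. ((λx. v) v)) :: AP] | D=∅]
[2] [S=∅ | E=∅ | C=[(let q = 0 in -1) :: ((λw. w) 6) :: PRIM2(mul) :: (λv. ((λx. v) v)) :: AP] | D=∅]
[3] [S=∅ | E=∅ | C=[0 :: (λq. -1) :: AP :: ((λw. w) 6) :: PRIM2(mul) :: (λv. ((λx. v) v)) :: AP] | D=∅]
[4] [S=[0] | E=∅ | C=[(λq. -1) :: AP :: ((λw. w) 6) :: PRIM2(mul) :: (λv. ((λx. v) v)) :: AP] | D=∅]
[5] [S=[clo(λq. -1, ∅) :: 0] | E=∅ | C=[AP :: ((λw. w) 6) :: PRIM2(mul) :: (λv. ((λx. v) v)) :: AP] | D=∅]
[6] [S=∅ | E={q↦0} | C=[-1] | D=[(∅, ∅, [((λw. w) 6) :: PRIM2(mul) :: (λv. ((λx. v) v)) :: AP])]]
[7] [S=[-1] | E={q↦0} | C=∅ | D=[(∅, ∅, [((λw. w) 6) :: PRIM2(mul) :: (λv. ((λx. v) v)) :: AP])]]
[8] [S=[-1] | E=∅ | C=[((λw. w) 6) :: PRIM2(mul) :: (λv. ((λx. v) v)) :: AP] | D=∅]
[9] [S=[-1] | E=∅ | C=[6 :: (λw. w) :: AP :: PRIM2(mul) :: (λv. ((λx. v) v)) :: AP] | D=∅]
[10] [S=[6 :: -1] | E=∅ | C=[(λw. w) :: AP :: PRIM2(mul) :: (λv. ((λx. v) v)) :: AP] | D=∅]
[11] [S=[clo(λw. w, ∅) :: 6 :: -1] | E=∅ | C=[AP :: PRIM2(mul) :: (λv. ((λx. v) v)) :: AP] | D=∅]
[12] [S=∅ | E={w↦6} | C=[w] | D=[([-1], ∅, [PRIM2(mul) :: (λv. ((λx. v) v)) :: AP])]]
[13] [S=[6] | E={w↦6} | C=∅ | D=[([-1], ∅, [PRIM2(mul) :: (λv. ((λx. v) v)) :: AP])]]
[14] [S=[6 :: -1] | E=∅ | C=[PRIM2(mul) :: (λv. ((λx. v) v)) :: AP] | D=∅]
[15] [S=[-6] | E=∅ | C=[(λv. ((λx. v) v)) :: AP] | D=∅]
[16] [S=[clo(λv. ((λx. v) v), ∅) :: -6] | E=∅ | C=[AP] | D=∅]
[17] [S=∅ | E={v↦-6} | C=[((λx. v) v)] | D=[(∅, ∅, ∅)]]
[18] [S=∅ | E={v↦-6} | C=[v :: (λx. v) :: AP] | D=[(∅, ∅, ∅)]]
[19] [S=[-6] | E={v↦-6} | C=[(λx. v) :: AP] | D=[(∅, ∅, ∅)]]
[20] [S=[clo(λx. v, {v↦-6}) :: -6] | E={v↦-6} | C=[AP] | D=[(∅, ∅, ∅)]]
[21] [S=∅ | E={x↦-6, v↦-6} | C=[v] | D=[(∅, {v↦-6}, ∅) :: (∅, ∅, ∅)]]
[22] [S=[-6] | E={x↦-6, v↦-6} | C=∅ | D=[(∅, {v↦-6}, ∅) :: (∅, ∅, ∅)]]
[23] [S=[-6] | E={v↦-6} | C=∅ | D=[(∅, ∅, ∅)]]
[24] [S=[-6] | E=∅ | C=∅ | D=∅]
→ final value -6

Answer: -6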